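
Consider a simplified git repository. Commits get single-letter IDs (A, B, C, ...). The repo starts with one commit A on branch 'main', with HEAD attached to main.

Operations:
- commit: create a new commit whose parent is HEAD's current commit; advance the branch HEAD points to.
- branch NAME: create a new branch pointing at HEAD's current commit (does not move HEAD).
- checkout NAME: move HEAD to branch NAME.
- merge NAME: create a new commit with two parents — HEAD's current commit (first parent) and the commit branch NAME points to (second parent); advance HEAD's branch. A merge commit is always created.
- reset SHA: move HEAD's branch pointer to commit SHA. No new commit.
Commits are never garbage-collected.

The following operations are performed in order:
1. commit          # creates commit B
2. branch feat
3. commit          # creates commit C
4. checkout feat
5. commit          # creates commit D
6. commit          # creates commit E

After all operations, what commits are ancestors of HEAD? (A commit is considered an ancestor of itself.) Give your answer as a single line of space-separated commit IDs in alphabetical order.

Answer: A B D E

Derivation:
After op 1 (commit): HEAD=main@B [main=B]
After op 2 (branch): HEAD=main@B [feat=B main=B]
After op 3 (commit): HEAD=main@C [feat=B main=C]
After op 4 (checkout): HEAD=feat@B [feat=B main=C]
After op 5 (commit): HEAD=feat@D [feat=D main=C]
After op 6 (commit): HEAD=feat@E [feat=E main=C]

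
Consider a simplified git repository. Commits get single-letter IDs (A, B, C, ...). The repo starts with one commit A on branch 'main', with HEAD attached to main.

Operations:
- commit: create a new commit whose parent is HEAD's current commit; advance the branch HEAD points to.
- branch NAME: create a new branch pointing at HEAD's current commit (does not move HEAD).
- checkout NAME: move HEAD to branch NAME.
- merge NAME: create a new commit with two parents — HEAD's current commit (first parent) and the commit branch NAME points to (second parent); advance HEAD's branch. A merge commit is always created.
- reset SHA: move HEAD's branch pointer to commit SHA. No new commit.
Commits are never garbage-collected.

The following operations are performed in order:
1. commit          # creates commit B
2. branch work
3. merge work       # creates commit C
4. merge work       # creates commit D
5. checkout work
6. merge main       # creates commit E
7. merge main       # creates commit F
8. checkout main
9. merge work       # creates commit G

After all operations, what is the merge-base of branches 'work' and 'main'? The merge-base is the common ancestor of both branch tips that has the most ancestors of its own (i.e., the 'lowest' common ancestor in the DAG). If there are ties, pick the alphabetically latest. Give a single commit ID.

After op 1 (commit): HEAD=main@B [main=B]
After op 2 (branch): HEAD=main@B [main=B work=B]
After op 3 (merge): HEAD=main@C [main=C work=B]
After op 4 (merge): HEAD=main@D [main=D work=B]
After op 5 (checkout): HEAD=work@B [main=D work=B]
After op 6 (merge): HEAD=work@E [main=D work=E]
After op 7 (merge): HEAD=work@F [main=D work=F]
After op 8 (checkout): HEAD=main@D [main=D work=F]
After op 9 (merge): HEAD=main@G [main=G work=F]
ancestors(work=F): ['A', 'B', 'C', 'D', 'E', 'F']
ancestors(main=G): ['A', 'B', 'C', 'D', 'E', 'F', 'G']
common: ['A', 'B', 'C', 'D', 'E', 'F']

Answer: F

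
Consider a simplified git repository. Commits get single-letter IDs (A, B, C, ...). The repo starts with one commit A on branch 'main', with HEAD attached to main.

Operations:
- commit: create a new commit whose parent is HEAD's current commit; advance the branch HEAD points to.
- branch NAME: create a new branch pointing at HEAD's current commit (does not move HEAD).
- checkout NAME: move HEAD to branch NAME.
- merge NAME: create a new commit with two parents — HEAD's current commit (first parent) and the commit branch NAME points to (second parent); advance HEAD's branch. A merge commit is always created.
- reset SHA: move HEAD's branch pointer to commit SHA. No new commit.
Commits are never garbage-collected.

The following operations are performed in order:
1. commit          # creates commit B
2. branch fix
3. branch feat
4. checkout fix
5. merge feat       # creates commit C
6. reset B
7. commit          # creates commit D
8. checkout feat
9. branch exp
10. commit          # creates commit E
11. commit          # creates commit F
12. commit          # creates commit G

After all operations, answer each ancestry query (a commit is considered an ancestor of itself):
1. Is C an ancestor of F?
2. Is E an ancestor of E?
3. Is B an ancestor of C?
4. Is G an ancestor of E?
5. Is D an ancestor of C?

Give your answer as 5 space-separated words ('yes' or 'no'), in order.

Answer: no yes yes no no

Derivation:
After op 1 (commit): HEAD=main@B [main=B]
After op 2 (branch): HEAD=main@B [fix=B main=B]
After op 3 (branch): HEAD=main@B [feat=B fix=B main=B]
After op 4 (checkout): HEAD=fix@B [feat=B fix=B main=B]
After op 5 (merge): HEAD=fix@C [feat=B fix=C main=B]
After op 6 (reset): HEAD=fix@B [feat=B fix=B main=B]
After op 7 (commit): HEAD=fix@D [feat=B fix=D main=B]
After op 8 (checkout): HEAD=feat@B [feat=B fix=D main=B]
After op 9 (branch): HEAD=feat@B [exp=B feat=B fix=D main=B]
After op 10 (commit): HEAD=feat@E [exp=B feat=E fix=D main=B]
After op 11 (commit): HEAD=feat@F [exp=B feat=F fix=D main=B]
After op 12 (commit): HEAD=feat@G [exp=B feat=G fix=D main=B]
ancestors(F) = {A,B,E,F}; C in? no
ancestors(E) = {A,B,E}; E in? yes
ancestors(C) = {A,B,C}; B in? yes
ancestors(E) = {A,B,E}; G in? no
ancestors(C) = {A,B,C}; D in? no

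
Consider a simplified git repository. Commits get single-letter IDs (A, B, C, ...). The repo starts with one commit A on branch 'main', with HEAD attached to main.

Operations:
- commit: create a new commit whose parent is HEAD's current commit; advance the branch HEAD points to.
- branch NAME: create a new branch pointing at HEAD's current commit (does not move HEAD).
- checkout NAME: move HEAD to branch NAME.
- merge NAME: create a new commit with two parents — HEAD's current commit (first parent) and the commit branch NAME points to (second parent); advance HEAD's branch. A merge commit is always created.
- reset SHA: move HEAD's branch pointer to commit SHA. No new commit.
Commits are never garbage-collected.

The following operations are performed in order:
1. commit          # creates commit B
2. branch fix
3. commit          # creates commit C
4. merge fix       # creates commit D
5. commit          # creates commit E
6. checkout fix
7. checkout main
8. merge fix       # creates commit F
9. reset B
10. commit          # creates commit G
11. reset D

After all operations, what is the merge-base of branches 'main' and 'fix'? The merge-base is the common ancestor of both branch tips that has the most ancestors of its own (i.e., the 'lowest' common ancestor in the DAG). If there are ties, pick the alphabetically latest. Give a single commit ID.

Answer: B

Derivation:
After op 1 (commit): HEAD=main@B [main=B]
After op 2 (branch): HEAD=main@B [fix=B main=B]
After op 3 (commit): HEAD=main@C [fix=B main=C]
After op 4 (merge): HEAD=main@D [fix=B main=D]
After op 5 (commit): HEAD=main@E [fix=B main=E]
After op 6 (checkout): HEAD=fix@B [fix=B main=E]
After op 7 (checkout): HEAD=main@E [fix=B main=E]
After op 8 (merge): HEAD=main@F [fix=B main=F]
After op 9 (reset): HEAD=main@B [fix=B main=B]
After op 10 (commit): HEAD=main@G [fix=B main=G]
After op 11 (reset): HEAD=main@D [fix=B main=D]
ancestors(main=D): ['A', 'B', 'C', 'D']
ancestors(fix=B): ['A', 'B']
common: ['A', 'B']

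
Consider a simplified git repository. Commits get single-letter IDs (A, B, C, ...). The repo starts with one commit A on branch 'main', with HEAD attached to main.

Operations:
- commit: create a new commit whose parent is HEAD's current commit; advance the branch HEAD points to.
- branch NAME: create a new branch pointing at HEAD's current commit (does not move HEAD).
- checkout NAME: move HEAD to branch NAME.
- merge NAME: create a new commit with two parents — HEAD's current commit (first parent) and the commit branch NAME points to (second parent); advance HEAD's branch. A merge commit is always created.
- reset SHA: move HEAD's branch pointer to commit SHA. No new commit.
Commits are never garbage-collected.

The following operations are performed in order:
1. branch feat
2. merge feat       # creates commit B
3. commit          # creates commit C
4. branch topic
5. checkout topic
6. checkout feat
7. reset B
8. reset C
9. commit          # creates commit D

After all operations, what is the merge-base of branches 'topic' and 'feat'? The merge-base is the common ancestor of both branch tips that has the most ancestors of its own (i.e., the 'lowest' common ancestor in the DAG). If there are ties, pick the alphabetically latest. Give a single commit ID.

Answer: C

Derivation:
After op 1 (branch): HEAD=main@A [feat=A main=A]
After op 2 (merge): HEAD=main@B [feat=A main=B]
After op 3 (commit): HEAD=main@C [feat=A main=C]
After op 4 (branch): HEAD=main@C [feat=A main=C topic=C]
After op 5 (checkout): HEAD=topic@C [feat=A main=C topic=C]
After op 6 (checkout): HEAD=feat@A [feat=A main=C topic=C]
After op 7 (reset): HEAD=feat@B [feat=B main=C topic=C]
After op 8 (reset): HEAD=feat@C [feat=C main=C topic=C]
After op 9 (commit): HEAD=feat@D [feat=D main=C topic=C]
ancestors(topic=C): ['A', 'B', 'C']
ancestors(feat=D): ['A', 'B', 'C', 'D']
common: ['A', 'B', 'C']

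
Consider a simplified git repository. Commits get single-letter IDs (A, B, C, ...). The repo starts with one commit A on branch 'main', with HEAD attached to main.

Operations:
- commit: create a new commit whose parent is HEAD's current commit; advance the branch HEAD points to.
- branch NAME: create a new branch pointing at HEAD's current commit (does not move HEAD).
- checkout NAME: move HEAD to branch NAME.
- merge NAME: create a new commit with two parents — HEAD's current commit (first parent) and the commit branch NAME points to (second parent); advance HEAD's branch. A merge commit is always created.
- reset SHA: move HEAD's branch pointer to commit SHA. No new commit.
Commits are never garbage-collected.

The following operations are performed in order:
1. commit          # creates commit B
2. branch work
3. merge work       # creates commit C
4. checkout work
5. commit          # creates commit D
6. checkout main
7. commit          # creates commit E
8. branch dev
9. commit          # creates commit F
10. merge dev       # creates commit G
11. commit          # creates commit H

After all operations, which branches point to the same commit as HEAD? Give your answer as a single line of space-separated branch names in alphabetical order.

After op 1 (commit): HEAD=main@B [main=B]
After op 2 (branch): HEAD=main@B [main=B work=B]
After op 3 (merge): HEAD=main@C [main=C work=B]
After op 4 (checkout): HEAD=work@B [main=C work=B]
After op 5 (commit): HEAD=work@D [main=C work=D]
After op 6 (checkout): HEAD=main@C [main=C work=D]
After op 7 (commit): HEAD=main@E [main=E work=D]
After op 8 (branch): HEAD=main@E [dev=E main=E work=D]
After op 9 (commit): HEAD=main@F [dev=E main=F work=D]
After op 10 (merge): HEAD=main@G [dev=E main=G work=D]
After op 11 (commit): HEAD=main@H [dev=E main=H work=D]

Answer: main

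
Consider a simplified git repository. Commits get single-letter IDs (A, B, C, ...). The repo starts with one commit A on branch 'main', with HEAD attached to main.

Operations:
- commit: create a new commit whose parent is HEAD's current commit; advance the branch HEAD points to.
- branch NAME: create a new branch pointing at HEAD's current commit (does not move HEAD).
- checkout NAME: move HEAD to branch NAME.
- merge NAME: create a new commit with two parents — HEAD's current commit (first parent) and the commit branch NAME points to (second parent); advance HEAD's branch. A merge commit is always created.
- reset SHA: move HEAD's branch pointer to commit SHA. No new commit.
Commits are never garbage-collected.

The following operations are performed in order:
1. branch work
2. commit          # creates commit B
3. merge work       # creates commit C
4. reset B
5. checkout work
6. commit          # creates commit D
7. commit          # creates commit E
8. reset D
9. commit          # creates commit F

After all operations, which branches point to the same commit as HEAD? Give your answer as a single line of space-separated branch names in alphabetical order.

After op 1 (branch): HEAD=main@A [main=A work=A]
After op 2 (commit): HEAD=main@B [main=B work=A]
After op 3 (merge): HEAD=main@C [main=C work=A]
After op 4 (reset): HEAD=main@B [main=B work=A]
After op 5 (checkout): HEAD=work@A [main=B work=A]
After op 6 (commit): HEAD=work@D [main=B work=D]
After op 7 (commit): HEAD=work@E [main=B work=E]
After op 8 (reset): HEAD=work@D [main=B work=D]
After op 9 (commit): HEAD=work@F [main=B work=F]

Answer: work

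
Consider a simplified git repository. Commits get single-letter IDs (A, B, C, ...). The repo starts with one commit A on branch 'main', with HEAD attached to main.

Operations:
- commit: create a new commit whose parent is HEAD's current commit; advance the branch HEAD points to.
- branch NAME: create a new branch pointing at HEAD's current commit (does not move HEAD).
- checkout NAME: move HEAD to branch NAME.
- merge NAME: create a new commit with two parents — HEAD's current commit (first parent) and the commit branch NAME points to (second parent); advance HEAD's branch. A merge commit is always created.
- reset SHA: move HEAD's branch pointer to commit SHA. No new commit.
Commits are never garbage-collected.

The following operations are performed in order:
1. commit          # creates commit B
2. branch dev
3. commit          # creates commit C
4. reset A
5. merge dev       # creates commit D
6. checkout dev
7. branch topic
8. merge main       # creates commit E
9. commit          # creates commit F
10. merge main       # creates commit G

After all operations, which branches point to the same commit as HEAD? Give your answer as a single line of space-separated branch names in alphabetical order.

Answer: dev

Derivation:
After op 1 (commit): HEAD=main@B [main=B]
After op 2 (branch): HEAD=main@B [dev=B main=B]
After op 3 (commit): HEAD=main@C [dev=B main=C]
After op 4 (reset): HEAD=main@A [dev=B main=A]
After op 5 (merge): HEAD=main@D [dev=B main=D]
After op 6 (checkout): HEAD=dev@B [dev=B main=D]
After op 7 (branch): HEAD=dev@B [dev=B main=D topic=B]
After op 8 (merge): HEAD=dev@E [dev=E main=D topic=B]
After op 9 (commit): HEAD=dev@F [dev=F main=D topic=B]
After op 10 (merge): HEAD=dev@G [dev=G main=D topic=B]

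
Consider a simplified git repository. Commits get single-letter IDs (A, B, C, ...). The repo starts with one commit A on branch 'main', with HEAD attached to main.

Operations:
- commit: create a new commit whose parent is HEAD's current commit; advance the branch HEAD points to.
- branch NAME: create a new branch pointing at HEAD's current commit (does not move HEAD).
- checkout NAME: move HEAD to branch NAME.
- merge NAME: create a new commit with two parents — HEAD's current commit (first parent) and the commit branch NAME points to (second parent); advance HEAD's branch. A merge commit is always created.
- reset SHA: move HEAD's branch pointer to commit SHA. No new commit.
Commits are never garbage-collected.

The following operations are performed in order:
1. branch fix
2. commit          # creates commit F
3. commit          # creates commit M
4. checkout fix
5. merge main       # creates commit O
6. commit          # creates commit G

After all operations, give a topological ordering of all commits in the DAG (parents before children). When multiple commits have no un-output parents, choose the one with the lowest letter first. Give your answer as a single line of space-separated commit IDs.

Answer: A F M O G

Derivation:
After op 1 (branch): HEAD=main@A [fix=A main=A]
After op 2 (commit): HEAD=main@F [fix=A main=F]
After op 3 (commit): HEAD=main@M [fix=A main=M]
After op 4 (checkout): HEAD=fix@A [fix=A main=M]
After op 5 (merge): HEAD=fix@O [fix=O main=M]
After op 6 (commit): HEAD=fix@G [fix=G main=M]
commit A: parents=[]
commit F: parents=['A']
commit G: parents=['O']
commit M: parents=['F']
commit O: parents=['A', 'M']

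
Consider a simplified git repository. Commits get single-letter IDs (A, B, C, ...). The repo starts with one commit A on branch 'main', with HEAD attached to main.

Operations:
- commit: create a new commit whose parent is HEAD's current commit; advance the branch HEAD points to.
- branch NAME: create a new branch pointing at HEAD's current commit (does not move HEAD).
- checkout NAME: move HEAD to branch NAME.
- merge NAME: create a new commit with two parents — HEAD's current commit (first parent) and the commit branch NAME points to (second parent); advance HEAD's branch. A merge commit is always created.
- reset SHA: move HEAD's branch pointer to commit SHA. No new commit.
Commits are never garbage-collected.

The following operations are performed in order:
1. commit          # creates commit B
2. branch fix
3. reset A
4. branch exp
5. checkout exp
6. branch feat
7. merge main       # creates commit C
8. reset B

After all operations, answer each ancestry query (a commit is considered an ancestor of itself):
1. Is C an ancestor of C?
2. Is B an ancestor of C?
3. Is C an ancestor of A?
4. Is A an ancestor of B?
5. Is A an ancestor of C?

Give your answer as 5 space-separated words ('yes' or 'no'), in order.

After op 1 (commit): HEAD=main@B [main=B]
After op 2 (branch): HEAD=main@B [fix=B main=B]
After op 3 (reset): HEAD=main@A [fix=B main=A]
After op 4 (branch): HEAD=main@A [exp=A fix=B main=A]
After op 5 (checkout): HEAD=exp@A [exp=A fix=B main=A]
After op 6 (branch): HEAD=exp@A [exp=A feat=A fix=B main=A]
After op 7 (merge): HEAD=exp@C [exp=C feat=A fix=B main=A]
After op 8 (reset): HEAD=exp@B [exp=B feat=A fix=B main=A]
ancestors(C) = {A,C}; C in? yes
ancestors(C) = {A,C}; B in? no
ancestors(A) = {A}; C in? no
ancestors(B) = {A,B}; A in? yes
ancestors(C) = {A,C}; A in? yes

Answer: yes no no yes yes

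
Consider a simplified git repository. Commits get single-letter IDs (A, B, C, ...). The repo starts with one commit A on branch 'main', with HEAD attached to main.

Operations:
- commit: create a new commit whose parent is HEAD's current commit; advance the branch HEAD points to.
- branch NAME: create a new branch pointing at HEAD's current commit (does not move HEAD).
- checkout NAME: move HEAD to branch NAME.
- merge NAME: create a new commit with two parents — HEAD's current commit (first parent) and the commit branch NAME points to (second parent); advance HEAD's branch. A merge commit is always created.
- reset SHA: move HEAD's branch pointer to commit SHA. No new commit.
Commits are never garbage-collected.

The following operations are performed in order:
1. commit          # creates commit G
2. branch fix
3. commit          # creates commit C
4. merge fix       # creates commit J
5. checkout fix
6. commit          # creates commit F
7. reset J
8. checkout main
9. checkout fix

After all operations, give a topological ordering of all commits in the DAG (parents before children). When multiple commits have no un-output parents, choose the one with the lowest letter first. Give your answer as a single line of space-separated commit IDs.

After op 1 (commit): HEAD=main@G [main=G]
After op 2 (branch): HEAD=main@G [fix=G main=G]
After op 3 (commit): HEAD=main@C [fix=G main=C]
After op 4 (merge): HEAD=main@J [fix=G main=J]
After op 5 (checkout): HEAD=fix@G [fix=G main=J]
After op 6 (commit): HEAD=fix@F [fix=F main=J]
After op 7 (reset): HEAD=fix@J [fix=J main=J]
After op 8 (checkout): HEAD=main@J [fix=J main=J]
After op 9 (checkout): HEAD=fix@J [fix=J main=J]
commit A: parents=[]
commit C: parents=['G']
commit F: parents=['G']
commit G: parents=['A']
commit J: parents=['C', 'G']

Answer: A G C F J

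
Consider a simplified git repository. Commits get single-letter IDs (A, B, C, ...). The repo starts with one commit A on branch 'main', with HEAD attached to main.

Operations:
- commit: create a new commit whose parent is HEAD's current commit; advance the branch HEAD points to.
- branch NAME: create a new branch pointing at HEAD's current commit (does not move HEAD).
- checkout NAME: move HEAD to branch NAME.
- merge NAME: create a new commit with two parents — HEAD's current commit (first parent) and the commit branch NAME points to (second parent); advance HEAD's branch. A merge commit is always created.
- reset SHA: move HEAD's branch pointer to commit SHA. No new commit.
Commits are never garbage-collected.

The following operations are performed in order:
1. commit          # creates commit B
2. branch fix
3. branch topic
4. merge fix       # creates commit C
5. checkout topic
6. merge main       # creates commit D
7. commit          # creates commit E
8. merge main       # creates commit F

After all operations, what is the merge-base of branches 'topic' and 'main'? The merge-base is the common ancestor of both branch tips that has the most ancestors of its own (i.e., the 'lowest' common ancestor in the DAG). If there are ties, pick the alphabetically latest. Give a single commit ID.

After op 1 (commit): HEAD=main@B [main=B]
After op 2 (branch): HEAD=main@B [fix=B main=B]
After op 3 (branch): HEAD=main@B [fix=B main=B topic=B]
After op 4 (merge): HEAD=main@C [fix=B main=C topic=B]
After op 5 (checkout): HEAD=topic@B [fix=B main=C topic=B]
After op 6 (merge): HEAD=topic@D [fix=B main=C topic=D]
After op 7 (commit): HEAD=topic@E [fix=B main=C topic=E]
After op 8 (merge): HEAD=topic@F [fix=B main=C topic=F]
ancestors(topic=F): ['A', 'B', 'C', 'D', 'E', 'F']
ancestors(main=C): ['A', 'B', 'C']
common: ['A', 'B', 'C']

Answer: C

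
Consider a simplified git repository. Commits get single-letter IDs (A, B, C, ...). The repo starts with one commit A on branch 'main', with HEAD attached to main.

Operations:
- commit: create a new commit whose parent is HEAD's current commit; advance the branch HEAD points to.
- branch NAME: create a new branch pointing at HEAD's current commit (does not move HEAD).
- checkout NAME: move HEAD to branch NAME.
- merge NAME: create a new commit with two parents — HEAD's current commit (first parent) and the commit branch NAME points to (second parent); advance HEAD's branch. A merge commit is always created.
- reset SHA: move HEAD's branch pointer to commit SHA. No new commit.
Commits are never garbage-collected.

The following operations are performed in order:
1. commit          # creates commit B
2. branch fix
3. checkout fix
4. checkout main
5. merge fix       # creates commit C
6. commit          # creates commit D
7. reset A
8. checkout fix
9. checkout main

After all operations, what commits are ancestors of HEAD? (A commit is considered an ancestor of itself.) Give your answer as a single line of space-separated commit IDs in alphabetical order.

Answer: A

Derivation:
After op 1 (commit): HEAD=main@B [main=B]
After op 2 (branch): HEAD=main@B [fix=B main=B]
After op 3 (checkout): HEAD=fix@B [fix=B main=B]
After op 4 (checkout): HEAD=main@B [fix=B main=B]
After op 5 (merge): HEAD=main@C [fix=B main=C]
After op 6 (commit): HEAD=main@D [fix=B main=D]
After op 7 (reset): HEAD=main@A [fix=B main=A]
After op 8 (checkout): HEAD=fix@B [fix=B main=A]
After op 9 (checkout): HEAD=main@A [fix=B main=A]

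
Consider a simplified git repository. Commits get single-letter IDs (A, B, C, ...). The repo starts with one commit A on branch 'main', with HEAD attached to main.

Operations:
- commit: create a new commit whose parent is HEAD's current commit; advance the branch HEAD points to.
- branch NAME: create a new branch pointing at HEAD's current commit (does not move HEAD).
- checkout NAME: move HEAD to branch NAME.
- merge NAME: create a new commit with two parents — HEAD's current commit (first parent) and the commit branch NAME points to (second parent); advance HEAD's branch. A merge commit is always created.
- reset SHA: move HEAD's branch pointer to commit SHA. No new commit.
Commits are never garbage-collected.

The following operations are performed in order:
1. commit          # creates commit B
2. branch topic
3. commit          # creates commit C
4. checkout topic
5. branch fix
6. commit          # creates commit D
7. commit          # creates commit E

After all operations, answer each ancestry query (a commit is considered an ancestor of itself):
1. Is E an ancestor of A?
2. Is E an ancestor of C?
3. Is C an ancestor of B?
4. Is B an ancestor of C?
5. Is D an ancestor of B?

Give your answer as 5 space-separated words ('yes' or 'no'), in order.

After op 1 (commit): HEAD=main@B [main=B]
After op 2 (branch): HEAD=main@B [main=B topic=B]
After op 3 (commit): HEAD=main@C [main=C topic=B]
After op 4 (checkout): HEAD=topic@B [main=C topic=B]
After op 5 (branch): HEAD=topic@B [fix=B main=C topic=B]
After op 6 (commit): HEAD=topic@D [fix=B main=C topic=D]
After op 7 (commit): HEAD=topic@E [fix=B main=C topic=E]
ancestors(A) = {A}; E in? no
ancestors(C) = {A,B,C}; E in? no
ancestors(B) = {A,B}; C in? no
ancestors(C) = {A,B,C}; B in? yes
ancestors(B) = {A,B}; D in? no

Answer: no no no yes no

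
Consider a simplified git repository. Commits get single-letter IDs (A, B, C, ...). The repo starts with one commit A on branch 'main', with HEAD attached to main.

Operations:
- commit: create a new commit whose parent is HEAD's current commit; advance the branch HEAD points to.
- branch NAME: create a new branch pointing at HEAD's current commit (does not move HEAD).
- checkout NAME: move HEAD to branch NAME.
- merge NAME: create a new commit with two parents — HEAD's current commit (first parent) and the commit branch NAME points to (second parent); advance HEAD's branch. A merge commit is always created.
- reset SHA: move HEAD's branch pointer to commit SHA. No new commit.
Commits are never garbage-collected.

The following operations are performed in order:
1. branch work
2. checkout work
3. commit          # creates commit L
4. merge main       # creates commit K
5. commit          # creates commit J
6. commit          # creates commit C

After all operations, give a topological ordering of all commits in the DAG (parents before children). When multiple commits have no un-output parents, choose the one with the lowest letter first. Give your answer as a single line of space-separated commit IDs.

After op 1 (branch): HEAD=main@A [main=A work=A]
After op 2 (checkout): HEAD=work@A [main=A work=A]
After op 3 (commit): HEAD=work@L [main=A work=L]
After op 4 (merge): HEAD=work@K [main=A work=K]
After op 5 (commit): HEAD=work@J [main=A work=J]
After op 6 (commit): HEAD=work@C [main=A work=C]
commit A: parents=[]
commit C: parents=['J']
commit J: parents=['K']
commit K: parents=['L', 'A']
commit L: parents=['A']

Answer: A L K J C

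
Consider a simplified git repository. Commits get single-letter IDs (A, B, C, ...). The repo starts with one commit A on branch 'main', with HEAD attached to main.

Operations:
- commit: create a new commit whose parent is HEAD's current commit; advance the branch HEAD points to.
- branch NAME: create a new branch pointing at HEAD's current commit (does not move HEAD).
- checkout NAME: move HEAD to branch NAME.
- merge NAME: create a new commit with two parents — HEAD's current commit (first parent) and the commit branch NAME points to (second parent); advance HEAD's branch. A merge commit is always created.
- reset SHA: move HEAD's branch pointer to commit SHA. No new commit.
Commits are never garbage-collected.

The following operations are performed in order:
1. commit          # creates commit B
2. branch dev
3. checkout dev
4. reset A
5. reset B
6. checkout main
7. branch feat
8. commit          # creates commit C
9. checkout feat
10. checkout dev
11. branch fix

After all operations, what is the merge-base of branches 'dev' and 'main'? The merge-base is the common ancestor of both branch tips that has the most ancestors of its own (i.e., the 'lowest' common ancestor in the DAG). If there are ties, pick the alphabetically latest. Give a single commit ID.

Answer: B

Derivation:
After op 1 (commit): HEAD=main@B [main=B]
After op 2 (branch): HEAD=main@B [dev=B main=B]
After op 3 (checkout): HEAD=dev@B [dev=B main=B]
After op 4 (reset): HEAD=dev@A [dev=A main=B]
After op 5 (reset): HEAD=dev@B [dev=B main=B]
After op 6 (checkout): HEAD=main@B [dev=B main=B]
After op 7 (branch): HEAD=main@B [dev=B feat=B main=B]
After op 8 (commit): HEAD=main@C [dev=B feat=B main=C]
After op 9 (checkout): HEAD=feat@B [dev=B feat=B main=C]
After op 10 (checkout): HEAD=dev@B [dev=B feat=B main=C]
After op 11 (branch): HEAD=dev@B [dev=B feat=B fix=B main=C]
ancestors(dev=B): ['A', 'B']
ancestors(main=C): ['A', 'B', 'C']
common: ['A', 'B']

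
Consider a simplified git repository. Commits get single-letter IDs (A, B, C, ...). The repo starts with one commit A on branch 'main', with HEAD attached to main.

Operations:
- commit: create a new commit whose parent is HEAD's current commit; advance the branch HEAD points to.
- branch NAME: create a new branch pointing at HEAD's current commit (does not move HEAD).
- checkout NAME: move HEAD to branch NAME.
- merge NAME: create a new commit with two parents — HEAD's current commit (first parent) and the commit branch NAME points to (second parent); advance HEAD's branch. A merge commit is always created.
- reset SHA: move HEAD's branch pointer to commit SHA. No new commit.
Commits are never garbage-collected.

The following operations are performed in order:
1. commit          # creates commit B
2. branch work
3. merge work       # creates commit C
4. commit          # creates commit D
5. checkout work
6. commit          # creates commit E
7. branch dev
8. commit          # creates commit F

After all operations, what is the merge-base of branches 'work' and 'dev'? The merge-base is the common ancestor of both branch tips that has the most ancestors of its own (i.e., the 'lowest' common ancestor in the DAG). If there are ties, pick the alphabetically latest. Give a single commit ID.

Answer: E

Derivation:
After op 1 (commit): HEAD=main@B [main=B]
After op 2 (branch): HEAD=main@B [main=B work=B]
After op 3 (merge): HEAD=main@C [main=C work=B]
After op 4 (commit): HEAD=main@D [main=D work=B]
After op 5 (checkout): HEAD=work@B [main=D work=B]
After op 6 (commit): HEAD=work@E [main=D work=E]
After op 7 (branch): HEAD=work@E [dev=E main=D work=E]
After op 8 (commit): HEAD=work@F [dev=E main=D work=F]
ancestors(work=F): ['A', 'B', 'E', 'F']
ancestors(dev=E): ['A', 'B', 'E']
common: ['A', 'B', 'E']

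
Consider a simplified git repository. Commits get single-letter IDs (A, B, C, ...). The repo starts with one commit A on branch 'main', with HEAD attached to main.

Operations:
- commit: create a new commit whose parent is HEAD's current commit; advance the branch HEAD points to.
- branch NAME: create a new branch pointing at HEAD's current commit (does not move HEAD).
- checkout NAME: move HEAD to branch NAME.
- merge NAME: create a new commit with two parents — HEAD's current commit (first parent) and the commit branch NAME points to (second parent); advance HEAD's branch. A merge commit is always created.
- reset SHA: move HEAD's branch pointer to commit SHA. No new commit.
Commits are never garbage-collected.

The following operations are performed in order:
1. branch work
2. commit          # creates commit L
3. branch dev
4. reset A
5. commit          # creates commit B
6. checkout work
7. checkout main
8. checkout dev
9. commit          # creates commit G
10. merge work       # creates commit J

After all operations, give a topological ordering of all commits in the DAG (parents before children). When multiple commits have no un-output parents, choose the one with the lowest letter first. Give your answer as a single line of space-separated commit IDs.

After op 1 (branch): HEAD=main@A [main=A work=A]
After op 2 (commit): HEAD=main@L [main=L work=A]
After op 3 (branch): HEAD=main@L [dev=L main=L work=A]
After op 4 (reset): HEAD=main@A [dev=L main=A work=A]
After op 5 (commit): HEAD=main@B [dev=L main=B work=A]
After op 6 (checkout): HEAD=work@A [dev=L main=B work=A]
After op 7 (checkout): HEAD=main@B [dev=L main=B work=A]
After op 8 (checkout): HEAD=dev@L [dev=L main=B work=A]
After op 9 (commit): HEAD=dev@G [dev=G main=B work=A]
After op 10 (merge): HEAD=dev@J [dev=J main=B work=A]
commit A: parents=[]
commit B: parents=['A']
commit G: parents=['L']
commit J: parents=['G', 'A']
commit L: parents=['A']

Answer: A B L G J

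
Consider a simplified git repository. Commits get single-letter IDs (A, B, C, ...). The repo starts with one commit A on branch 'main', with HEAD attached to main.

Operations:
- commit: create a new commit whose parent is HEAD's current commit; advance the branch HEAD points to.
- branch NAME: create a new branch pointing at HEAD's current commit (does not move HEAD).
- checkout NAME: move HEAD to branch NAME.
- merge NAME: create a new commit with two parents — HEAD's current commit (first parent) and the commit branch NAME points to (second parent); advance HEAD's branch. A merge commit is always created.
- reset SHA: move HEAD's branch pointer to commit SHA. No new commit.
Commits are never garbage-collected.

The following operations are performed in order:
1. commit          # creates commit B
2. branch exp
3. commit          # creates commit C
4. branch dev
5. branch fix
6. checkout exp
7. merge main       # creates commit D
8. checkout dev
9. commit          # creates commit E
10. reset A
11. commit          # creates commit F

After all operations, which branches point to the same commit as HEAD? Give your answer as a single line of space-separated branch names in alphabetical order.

After op 1 (commit): HEAD=main@B [main=B]
After op 2 (branch): HEAD=main@B [exp=B main=B]
After op 3 (commit): HEAD=main@C [exp=B main=C]
After op 4 (branch): HEAD=main@C [dev=C exp=B main=C]
After op 5 (branch): HEAD=main@C [dev=C exp=B fix=C main=C]
After op 6 (checkout): HEAD=exp@B [dev=C exp=B fix=C main=C]
After op 7 (merge): HEAD=exp@D [dev=C exp=D fix=C main=C]
After op 8 (checkout): HEAD=dev@C [dev=C exp=D fix=C main=C]
After op 9 (commit): HEAD=dev@E [dev=E exp=D fix=C main=C]
After op 10 (reset): HEAD=dev@A [dev=A exp=D fix=C main=C]
After op 11 (commit): HEAD=dev@F [dev=F exp=D fix=C main=C]

Answer: dev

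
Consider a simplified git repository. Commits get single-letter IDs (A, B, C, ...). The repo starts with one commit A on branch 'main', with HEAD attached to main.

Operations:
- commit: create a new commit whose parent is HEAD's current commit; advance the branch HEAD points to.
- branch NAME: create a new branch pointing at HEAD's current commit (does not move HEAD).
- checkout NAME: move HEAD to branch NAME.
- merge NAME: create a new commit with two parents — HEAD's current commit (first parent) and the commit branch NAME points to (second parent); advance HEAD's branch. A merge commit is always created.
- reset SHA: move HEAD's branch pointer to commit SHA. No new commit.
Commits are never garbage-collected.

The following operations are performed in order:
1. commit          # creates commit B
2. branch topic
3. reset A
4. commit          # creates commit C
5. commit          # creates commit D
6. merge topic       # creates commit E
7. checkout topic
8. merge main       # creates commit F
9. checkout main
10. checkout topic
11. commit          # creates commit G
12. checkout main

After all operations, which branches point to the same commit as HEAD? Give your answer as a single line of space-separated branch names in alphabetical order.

After op 1 (commit): HEAD=main@B [main=B]
After op 2 (branch): HEAD=main@B [main=B topic=B]
After op 3 (reset): HEAD=main@A [main=A topic=B]
After op 4 (commit): HEAD=main@C [main=C topic=B]
After op 5 (commit): HEAD=main@D [main=D topic=B]
After op 6 (merge): HEAD=main@E [main=E topic=B]
After op 7 (checkout): HEAD=topic@B [main=E topic=B]
After op 8 (merge): HEAD=topic@F [main=E topic=F]
After op 9 (checkout): HEAD=main@E [main=E topic=F]
After op 10 (checkout): HEAD=topic@F [main=E topic=F]
After op 11 (commit): HEAD=topic@G [main=E topic=G]
After op 12 (checkout): HEAD=main@E [main=E topic=G]

Answer: main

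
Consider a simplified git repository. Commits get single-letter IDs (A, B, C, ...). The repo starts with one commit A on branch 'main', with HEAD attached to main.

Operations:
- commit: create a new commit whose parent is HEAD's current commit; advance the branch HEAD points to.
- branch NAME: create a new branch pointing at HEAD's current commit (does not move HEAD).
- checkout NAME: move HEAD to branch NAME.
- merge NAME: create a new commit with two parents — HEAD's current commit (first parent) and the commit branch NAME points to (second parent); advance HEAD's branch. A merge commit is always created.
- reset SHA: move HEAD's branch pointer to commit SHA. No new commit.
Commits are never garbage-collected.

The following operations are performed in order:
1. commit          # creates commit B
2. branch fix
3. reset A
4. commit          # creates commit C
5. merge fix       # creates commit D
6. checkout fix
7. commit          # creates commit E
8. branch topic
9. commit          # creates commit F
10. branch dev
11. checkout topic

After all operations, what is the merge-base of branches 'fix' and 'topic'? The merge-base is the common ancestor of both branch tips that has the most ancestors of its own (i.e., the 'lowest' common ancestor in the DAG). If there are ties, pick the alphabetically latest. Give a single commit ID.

After op 1 (commit): HEAD=main@B [main=B]
After op 2 (branch): HEAD=main@B [fix=B main=B]
After op 3 (reset): HEAD=main@A [fix=B main=A]
After op 4 (commit): HEAD=main@C [fix=B main=C]
After op 5 (merge): HEAD=main@D [fix=B main=D]
After op 6 (checkout): HEAD=fix@B [fix=B main=D]
After op 7 (commit): HEAD=fix@E [fix=E main=D]
After op 8 (branch): HEAD=fix@E [fix=E main=D topic=E]
After op 9 (commit): HEAD=fix@F [fix=F main=D topic=E]
After op 10 (branch): HEAD=fix@F [dev=F fix=F main=D topic=E]
After op 11 (checkout): HEAD=topic@E [dev=F fix=F main=D topic=E]
ancestors(fix=F): ['A', 'B', 'E', 'F']
ancestors(topic=E): ['A', 'B', 'E']
common: ['A', 'B', 'E']

Answer: E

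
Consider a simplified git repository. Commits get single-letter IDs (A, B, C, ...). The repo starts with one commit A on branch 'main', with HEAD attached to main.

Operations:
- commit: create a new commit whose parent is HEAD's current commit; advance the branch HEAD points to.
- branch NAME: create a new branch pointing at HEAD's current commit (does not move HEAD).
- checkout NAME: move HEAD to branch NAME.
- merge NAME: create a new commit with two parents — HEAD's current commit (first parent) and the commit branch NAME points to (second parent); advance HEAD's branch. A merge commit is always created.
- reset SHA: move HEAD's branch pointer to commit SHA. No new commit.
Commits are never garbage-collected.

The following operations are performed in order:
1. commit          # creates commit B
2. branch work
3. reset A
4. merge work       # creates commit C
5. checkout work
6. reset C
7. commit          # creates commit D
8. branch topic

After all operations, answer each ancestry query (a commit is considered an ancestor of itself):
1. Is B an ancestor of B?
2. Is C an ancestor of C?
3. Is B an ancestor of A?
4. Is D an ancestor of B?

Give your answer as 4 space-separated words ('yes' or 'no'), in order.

Answer: yes yes no no

Derivation:
After op 1 (commit): HEAD=main@B [main=B]
After op 2 (branch): HEAD=main@B [main=B work=B]
After op 3 (reset): HEAD=main@A [main=A work=B]
After op 4 (merge): HEAD=main@C [main=C work=B]
After op 5 (checkout): HEAD=work@B [main=C work=B]
After op 6 (reset): HEAD=work@C [main=C work=C]
After op 7 (commit): HEAD=work@D [main=C work=D]
After op 8 (branch): HEAD=work@D [main=C topic=D work=D]
ancestors(B) = {A,B}; B in? yes
ancestors(C) = {A,B,C}; C in? yes
ancestors(A) = {A}; B in? no
ancestors(B) = {A,B}; D in? no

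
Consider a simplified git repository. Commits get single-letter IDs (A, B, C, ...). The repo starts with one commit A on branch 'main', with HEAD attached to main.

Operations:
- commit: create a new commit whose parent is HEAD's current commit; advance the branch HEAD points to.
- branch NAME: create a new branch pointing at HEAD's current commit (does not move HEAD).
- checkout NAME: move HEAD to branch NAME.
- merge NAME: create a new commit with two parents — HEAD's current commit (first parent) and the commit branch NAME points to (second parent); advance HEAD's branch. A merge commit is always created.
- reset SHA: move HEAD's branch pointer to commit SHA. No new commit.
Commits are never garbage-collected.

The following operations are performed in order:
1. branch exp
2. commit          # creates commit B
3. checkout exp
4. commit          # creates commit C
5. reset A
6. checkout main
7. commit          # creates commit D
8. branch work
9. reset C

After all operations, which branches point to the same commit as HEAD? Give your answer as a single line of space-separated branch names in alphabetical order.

After op 1 (branch): HEAD=main@A [exp=A main=A]
After op 2 (commit): HEAD=main@B [exp=A main=B]
After op 3 (checkout): HEAD=exp@A [exp=A main=B]
After op 4 (commit): HEAD=exp@C [exp=C main=B]
After op 5 (reset): HEAD=exp@A [exp=A main=B]
After op 6 (checkout): HEAD=main@B [exp=A main=B]
After op 7 (commit): HEAD=main@D [exp=A main=D]
After op 8 (branch): HEAD=main@D [exp=A main=D work=D]
After op 9 (reset): HEAD=main@C [exp=A main=C work=D]

Answer: main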